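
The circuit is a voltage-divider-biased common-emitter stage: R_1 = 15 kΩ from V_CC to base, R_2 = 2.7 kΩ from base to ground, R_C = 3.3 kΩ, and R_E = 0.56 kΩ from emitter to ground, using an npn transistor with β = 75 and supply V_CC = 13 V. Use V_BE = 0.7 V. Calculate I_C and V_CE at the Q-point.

Thevenize the base divider: V_Th = V_CC·R_2/(R_1+R_2) = 13×2.7/17.7 = 1.98 V, R_Th = R_1‖R_2 = 2.29 kΩ.
Base-emitter loop: V_Th = I_B·R_Th + V_BE + (β+1)I_B·R_E, so I_B = (1.98 − 0.7) / (2.29 + 76×0.56) = 0.0286 mA.
I_C = β·I_B = 75×0.0286 = 2.15 mA, and I_E = (β+1)I_B = 2.17 mA.
V_CE = V_CC − I_C·R_C − I_E·R_E = 13 − 2.15×3.3 − 2.17×0.56 = 4.7 V.
V_CE = 4.7 V > 0.2 V confirms active-region operation.

I_C ≈ 2.1 mA, V_CE ≈ 4.7 V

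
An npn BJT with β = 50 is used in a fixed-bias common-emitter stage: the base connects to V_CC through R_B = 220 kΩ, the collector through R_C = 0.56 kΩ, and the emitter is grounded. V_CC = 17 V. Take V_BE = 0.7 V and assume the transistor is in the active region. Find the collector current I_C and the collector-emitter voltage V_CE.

Base loop: V_CC = I_B·R_B + V_BE, so I_B = (17 − 0.7)/220 kΩ = 0.0741 mA.
In the active region I_C = β·I_B = 50 × 0.0741 = 3.7 mA.
Collector loop: V_CE = V_CC − I_C·R_C = 17 − 3.7×0.56 = 14.9 V.
Since V_CE = 14.9 V > V_CE(sat) ≈ 0.2 V, the transistor is in the active region as assumed.

I_C ≈ 3.7 mA, V_CE ≈ 15 V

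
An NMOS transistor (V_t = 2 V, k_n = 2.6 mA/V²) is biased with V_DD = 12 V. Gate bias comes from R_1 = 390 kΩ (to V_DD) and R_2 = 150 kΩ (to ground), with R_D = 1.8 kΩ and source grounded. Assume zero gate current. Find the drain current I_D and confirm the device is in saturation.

V_G = V_DD·R_2/(R_1+R_2) = 12×150/540 = 3.33 V. With the source grounded, V_GS = V_G = 3.33 V.
Assume saturation: I_D = (k_n/2)(V_GS − V_t)² = (2.6/2)×(3.33 − 2)² = 1.3×1.33² = 2.31 mA.
V_DS = V_DD − I_D·R_D = 12 − 2.31×1.8 = 7.84 V.
Saturation requires V_DS ≥ V_GS − V_t = 1.33 V; 7.84 ≥ 1.33 ✓.

I_D ≈ 2.3 mA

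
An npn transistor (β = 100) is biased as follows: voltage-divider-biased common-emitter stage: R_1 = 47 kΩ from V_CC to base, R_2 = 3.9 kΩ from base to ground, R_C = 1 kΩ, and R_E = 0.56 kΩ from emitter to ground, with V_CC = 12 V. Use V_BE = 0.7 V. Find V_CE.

Thevenize the base divider: V_Th = V_CC·R_2/(R_1+R_2) = 12×3.9/50.9 = 0.919 V, R_Th = R_1‖R_2 = 3.6 kΩ.
Base-emitter loop: V_Th = I_B·R_Th + V_BE + (β+1)I_B·R_E, so I_B = (0.919 − 0.7) / (3.6 + 101×0.56) = 0.00365 mA.
I_C = β·I_B = 100×0.00365 = 0.365 mA, and I_E = (β+1)I_B = 0.368 mA.
V_CE = V_CC − I_C·R_C − I_E·R_E = 12 − 0.365×1 − 0.368×0.56 = 11.4 V.
V_CE = 11.4 V > 0.2 V confirms active-region operation.

V_CE ≈ 11 V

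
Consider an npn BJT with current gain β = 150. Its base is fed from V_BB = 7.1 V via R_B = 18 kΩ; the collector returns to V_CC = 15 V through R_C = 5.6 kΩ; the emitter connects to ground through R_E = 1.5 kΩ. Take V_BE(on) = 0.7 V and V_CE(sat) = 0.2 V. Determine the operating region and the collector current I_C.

Assume active: I_B = (7.1 − 0.7)/(18 + 151×1.5) = 0.0262 mA, I_C = β·I_B = 3.93 mA.
Then V_CE = 15 − 3.93×5.6 − 3.95×1.5 = -12.9 V < 0.2 V — the active assumption fails.
Re-solve with V_CE = 0.2 V. KCL at the emitter: V_E/R_E = (V_BB−0.7−V_E)/R_B + (V_CC−0.2−V_E)/R_C, giving V_E = 3.33 V.
I_C = (V_CC − 0.2 − V_E)/R_C = (14.8 − 3.33)/5.6 = 2.05 mA.
Check: I_B = (6.4 − 3.33)/18 = 0.171 mA, and β·I_B = 25.6 mA > I_C, confirming saturation.

saturation; I_C ≈ 2 mA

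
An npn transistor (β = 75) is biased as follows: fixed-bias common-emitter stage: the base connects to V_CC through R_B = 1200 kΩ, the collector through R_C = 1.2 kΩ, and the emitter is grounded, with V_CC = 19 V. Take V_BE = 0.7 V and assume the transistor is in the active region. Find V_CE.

V_CE ≈ 18 V

Base loop: V_CC = I_B·R_B + V_BE, so I_B = (19 − 0.7)/1200 kΩ = 0.0153 mA.
In the active region I_C = β·I_B = 75 × 0.0153 = 1.14 mA.
Collector loop: V_CE = V_CC − I_C·R_C = 19 − 1.14×1.2 = 17.6 V.
Since V_CE = 17.6 V > V_CE(sat) ≈ 0.2 V, the transistor is in the active region as assumed.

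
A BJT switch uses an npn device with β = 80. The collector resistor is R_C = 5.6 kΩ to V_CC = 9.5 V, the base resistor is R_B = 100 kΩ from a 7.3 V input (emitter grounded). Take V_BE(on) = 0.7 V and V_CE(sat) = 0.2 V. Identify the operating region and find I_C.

saturation; I_C ≈ 1.7 mA

Assume active: I_B = (7.3 − 0.7)/100 = 0.066 mA, giving I_C = β·I_B = 5.28 mA.
But then V_CE = 9.5 − 5.28×5.6 = -20.1 V < V_CE(sat) = 0.2 V — impossible in the active region.
So the transistor is saturated. With V_CE = 0.2 V, I_C = (V_CC − 0.2)/R_C = 9.3/5.6 = 1.66 mA.
Check: β·I_B = 5.28 mA > I_C = 1.66 mA, confirming saturation.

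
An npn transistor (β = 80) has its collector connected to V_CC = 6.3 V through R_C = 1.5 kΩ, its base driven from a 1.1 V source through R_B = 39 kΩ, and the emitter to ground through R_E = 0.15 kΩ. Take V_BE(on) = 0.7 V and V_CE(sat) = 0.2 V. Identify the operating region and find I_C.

Assume active. Base-emitter loop: I_B = (V_BB − V_BE)/(R_B + (β+1)R_E) = (1.1 − 0.7)/(39 + 81×0.15) = 0.00782 mA.
I_C = β·I_B = 80×0.00782 = 0.626 mA.
V_CE = V_CC − I_C·R_C − I_E·R_E = 6.3 − 0.626×1.5 − 0.633×0.15 = 5.27 V > V_CE(sat), so the active-region assumption holds.

active; I_C ≈ 0.63 mA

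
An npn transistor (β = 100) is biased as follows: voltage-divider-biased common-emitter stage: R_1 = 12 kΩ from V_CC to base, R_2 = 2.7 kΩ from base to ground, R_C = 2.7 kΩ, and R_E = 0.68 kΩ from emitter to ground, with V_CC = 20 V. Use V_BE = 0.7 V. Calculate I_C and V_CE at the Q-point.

I_C ≈ 4.2 mA, V_CE ≈ 5.8 V

Thevenize the base divider: V_Th = V_CC·R_2/(R_1+R_2) = 20×2.7/14.7 = 3.67 V, R_Th = R_1‖R_2 = 2.2 kΩ.
Base-emitter loop: V_Th = I_B·R_Th + V_BE + (β+1)I_B·R_E, so I_B = (3.67 − 0.7) / (2.2 + 101×0.68) = 0.0419 mA.
I_C = β·I_B = 100×0.0419 = 4.19 mA, and I_E = (β+1)I_B = 4.24 mA.
V_CE = V_CC − I_C·R_C − I_E·R_E = 20 − 4.19×2.7 − 4.24×0.68 = 5.79 V.
V_CE = 5.79 V > 0.2 V confirms active-region operation.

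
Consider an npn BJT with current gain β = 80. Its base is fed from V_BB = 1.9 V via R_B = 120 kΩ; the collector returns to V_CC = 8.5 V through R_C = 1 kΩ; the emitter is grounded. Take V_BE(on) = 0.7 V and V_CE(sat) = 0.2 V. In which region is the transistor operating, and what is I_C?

active; I_C ≈ 0.8 mA

Assume active. Base-emitter loop: I_B = (V_BB − V_BE)/R_B = (1.9 − 0.7)/120 = 0.01 mA.
I_C = β·I_B = 80×0.01 = 0.8 mA.
V_CE = V_CC − I_C·R_C = 8.5 − 0.8×1 = 7.7 V > V_CE(sat), so the active-region assumption holds.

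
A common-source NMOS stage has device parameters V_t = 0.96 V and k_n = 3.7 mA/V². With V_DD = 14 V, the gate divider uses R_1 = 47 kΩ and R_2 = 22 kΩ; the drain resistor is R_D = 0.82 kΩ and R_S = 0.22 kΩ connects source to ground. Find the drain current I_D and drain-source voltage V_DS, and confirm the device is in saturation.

V_G = V_DD·R_2/(R_1+R_2) = 14×22/69 = 4.46 V.
Assume saturation: I_D = (k_n/2)(V_GS − V_t)² with V_GS = V_G − I_D·R_S = 4.46 − 0.22·I_D.
Substituting gives 0.0895·I_D² − 3.85·I_D + 22.7 = 0, with roots I_D = 7.05 or 36 mA.
The root I_D = 36 mA gives V_GS = -3.45 V ≤ V_t, so take I_D = 7.05 mA.
Then V_GS = 2.91 V and V_DS = V_DD − I_D(R_D+R_S) = 14 − 7.05×1.04 = 6.67 V.
Saturation requires V_DS ≥ V_GS − V_t = 1.95 V; 6.67 ≥ 1.95 ✓.

I_D ≈ 7.1 mA, V_DS ≈ 6.7 V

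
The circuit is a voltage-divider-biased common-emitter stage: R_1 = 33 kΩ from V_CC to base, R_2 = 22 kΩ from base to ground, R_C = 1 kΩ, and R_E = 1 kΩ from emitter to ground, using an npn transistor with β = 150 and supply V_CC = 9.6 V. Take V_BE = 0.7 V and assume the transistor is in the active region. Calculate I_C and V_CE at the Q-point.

I_C ≈ 2.9 mA, V_CE ≈ 3.8 V

Thevenize the base divider: V_Th = V_CC·R_2/(R_1+R_2) = 9.6×22/55 = 3.84 V, R_Th = R_1‖R_2 = 13.2 kΩ.
Base-emitter loop: V_Th = I_B·R_Th + V_BE + (β+1)I_B·R_E, so I_B = (3.84 − 0.7) / (13.2 + 151×1) = 0.0191 mA.
I_C = β·I_B = 150×0.0191 = 2.87 mA, and I_E = (β+1)I_B = 2.89 mA.
V_CE = V_CC − I_C·R_C − I_E·R_E = 9.6 − 2.87×1 − 2.89×1 = 3.84 V.
V_CE = 3.84 V > 0.2 V confirms active-region operation.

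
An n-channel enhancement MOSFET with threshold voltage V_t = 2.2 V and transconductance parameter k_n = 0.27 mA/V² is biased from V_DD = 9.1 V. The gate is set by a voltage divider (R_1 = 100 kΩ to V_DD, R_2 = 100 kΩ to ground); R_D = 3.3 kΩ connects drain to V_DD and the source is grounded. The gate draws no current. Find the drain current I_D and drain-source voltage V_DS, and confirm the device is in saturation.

V_G = V_DD·R_2/(R_1+R_2) = 9.1×100/200 = 4.55 V. With the source grounded, V_GS = V_G = 4.55 V.
Assume saturation: I_D = (k_n/2)(V_GS − V_t)² = (0.27/2)×(4.55 − 2.2)² = 0.135×2.35² = 0.746 mA.
V_DS = V_DD − I_D·R_D = 9.1 − 0.746×3.3 = 6.64 V.
Saturation requires V_DS ≥ V_GS − V_t = 2.35 V; 6.64 ≥ 2.35 ✓.

I_D ≈ 0.75 mA, V_DS ≈ 6.6 V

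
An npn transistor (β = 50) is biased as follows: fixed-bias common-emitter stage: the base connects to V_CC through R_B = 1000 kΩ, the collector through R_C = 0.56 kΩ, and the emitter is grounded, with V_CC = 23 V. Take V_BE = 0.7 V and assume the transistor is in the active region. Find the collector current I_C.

I_C ≈ 1.1 mA

Base loop: V_CC = I_B·R_B + V_BE, so I_B = (23 − 0.7)/1000 kΩ = 0.0223 mA.
In the active region I_C = β·I_B = 50 × 0.0223 = 1.11 mA.
Collector loop: V_CE = V_CC − I_C·R_C = 23 − 1.11×0.56 = 22.4 V.
Since V_CE = 22.4 V > V_CE(sat) ≈ 0.2 V, the transistor is in the active region as assumed.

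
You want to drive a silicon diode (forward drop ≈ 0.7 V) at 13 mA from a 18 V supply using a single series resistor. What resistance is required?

R ≈ 1.3 kΩ

The resistor drops V_S − V_D = 18 − 0.7 = 17.3 V at 13 mA.
R = 17.3 V / 13 mA = 1.33 kΩ.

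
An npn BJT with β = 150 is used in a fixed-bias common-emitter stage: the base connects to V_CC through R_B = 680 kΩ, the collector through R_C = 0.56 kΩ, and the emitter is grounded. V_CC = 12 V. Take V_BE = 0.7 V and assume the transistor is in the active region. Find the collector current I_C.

Base loop: V_CC = I_B·R_B + V_BE, so I_B = (12 − 0.7)/680 kΩ = 0.0166 mA.
In the active region I_C = β·I_B = 150 × 0.0166 = 2.49 mA.
Collector loop: V_CE = V_CC − I_C·R_C = 12 − 2.49×0.56 = 10.6 V.
Since V_CE = 10.6 V > V_CE(sat) ≈ 0.2 V, the transistor is in the active region as assumed.

I_C ≈ 2.5 mA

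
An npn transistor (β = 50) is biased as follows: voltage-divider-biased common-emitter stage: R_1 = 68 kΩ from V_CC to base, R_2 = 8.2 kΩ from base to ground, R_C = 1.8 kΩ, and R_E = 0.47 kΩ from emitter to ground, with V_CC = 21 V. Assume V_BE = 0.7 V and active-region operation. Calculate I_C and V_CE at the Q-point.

Thevenize the base divider: V_Th = V_CC·R_2/(R_1+R_2) = 21×8.2/76.2 = 2.26 V, R_Th = R_1‖R_2 = 7.32 kΩ.
Base-emitter loop: V_Th = I_B·R_Th + V_BE + (β+1)I_B·R_E, so I_B = (2.26 − 0.7) / (7.32 + 51×0.47) = 0.0499 mA.
I_C = β·I_B = 50×0.0499 = 2.49 mA, and I_E = (β+1)I_B = 2.54 mA.
V_CE = V_CC − I_C·R_C − I_E·R_E = 21 − 2.49×1.8 − 2.54×0.47 = 15.3 V.
V_CE = 15.3 V > 0.2 V confirms active-region operation.

I_C ≈ 2.5 mA, V_CE ≈ 15 V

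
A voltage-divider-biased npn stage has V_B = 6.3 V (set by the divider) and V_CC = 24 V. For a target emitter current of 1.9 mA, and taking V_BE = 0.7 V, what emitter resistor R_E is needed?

R_E ≈ 2.9 kΩ

V_E = V_B − V_BE = 6.3 − 0.7 = 5.6 V.
R_E = V_E / I_E = 5.6 / 1.9 = 2.95 kΩ.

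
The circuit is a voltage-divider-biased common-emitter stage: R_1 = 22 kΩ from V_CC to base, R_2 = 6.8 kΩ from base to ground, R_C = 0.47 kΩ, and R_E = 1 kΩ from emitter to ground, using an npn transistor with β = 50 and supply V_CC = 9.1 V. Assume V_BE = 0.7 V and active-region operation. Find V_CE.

Thevenize the base divider: V_Th = V_CC·R_2/(R_1+R_2) = 9.1×6.8/28.8 = 2.15 V, R_Th = R_1‖R_2 = 5.19 kΩ.
Base-emitter loop: V_Th = I_B·R_Th + V_BE + (β+1)I_B·R_E, so I_B = (2.15 − 0.7) / (5.19 + 51×1) = 0.0258 mA.
I_C = β·I_B = 50×0.0258 = 1.29 mA, and I_E = (β+1)I_B = 1.31 mA.
V_CE = V_CC − I_C·R_C − I_E·R_E = 9.1 − 1.29×0.47 − 1.31×1 = 7.18 V.
V_CE = 7.18 V > 0.2 V confirms active-region operation.

V_CE ≈ 7.2 V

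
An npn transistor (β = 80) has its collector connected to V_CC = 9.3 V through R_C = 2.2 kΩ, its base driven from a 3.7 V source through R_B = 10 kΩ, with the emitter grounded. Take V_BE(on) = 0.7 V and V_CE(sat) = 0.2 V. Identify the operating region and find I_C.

Assume active: I_B = (3.7 − 0.7)/10 = 0.3 mA, giving I_C = β·I_B = 24 mA.
But then V_CE = 9.3 − 24×2.2 = -43.5 V < V_CE(sat) = 0.2 V — impossible in the active region.
So the transistor is saturated. With V_CE = 0.2 V, I_C = (V_CC − 0.2)/R_C = 9.1/2.2 = 4.14 mA.
Check: β·I_B = 24 mA > I_C = 4.14 mA, confirming saturation.

saturation; I_C ≈ 4.1 mA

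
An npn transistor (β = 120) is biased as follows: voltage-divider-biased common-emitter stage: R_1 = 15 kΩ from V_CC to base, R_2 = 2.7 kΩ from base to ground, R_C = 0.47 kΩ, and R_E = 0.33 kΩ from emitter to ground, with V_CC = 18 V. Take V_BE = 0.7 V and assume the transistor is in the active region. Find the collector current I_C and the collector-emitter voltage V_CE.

Thevenize the base divider: V_Th = V_CC·R_2/(R_1+R_2) = 18×2.7/17.7 = 2.75 V, R_Th = R_1‖R_2 = 2.29 kΩ.
Base-emitter loop: V_Th = I_B·R_Th + V_BE + (β+1)I_B·R_E, so I_B = (2.75 − 0.7) / (2.29 + 121×0.33) = 0.0485 mA.
I_C = β·I_B = 120×0.0485 = 5.81 mA, and I_E = (β+1)I_B = 5.86 mA.
V_CE = V_CC − I_C·R_C − I_E·R_E = 18 − 5.81×0.47 − 5.86×0.33 = 13.3 V.
V_CE = 13.3 V > 0.2 V confirms active-region operation.

I_C ≈ 5.8 mA, V_CE ≈ 13 V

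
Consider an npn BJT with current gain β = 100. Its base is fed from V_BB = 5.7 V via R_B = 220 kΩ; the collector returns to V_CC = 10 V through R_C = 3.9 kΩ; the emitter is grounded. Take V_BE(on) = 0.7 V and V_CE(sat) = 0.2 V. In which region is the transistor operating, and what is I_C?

active; I_C ≈ 2.3 mA

Assume active. Base-emitter loop: I_B = (V_BB − V_BE)/R_B = (5.7 − 0.7)/220 = 0.0227 mA.
I_C = β·I_B = 100×0.0227 = 2.27 mA.
V_CE = V_CC − I_C·R_C = 10 − 2.27×3.9 = 1.14 V > V_CE(sat), so the active-region assumption holds.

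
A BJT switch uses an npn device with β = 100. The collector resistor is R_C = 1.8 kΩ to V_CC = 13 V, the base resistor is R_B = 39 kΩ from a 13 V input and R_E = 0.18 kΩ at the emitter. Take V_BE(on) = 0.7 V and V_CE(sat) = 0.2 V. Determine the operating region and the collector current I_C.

saturation; I_C ≈ 6.4 mA

Assume active: I_B = (13 − 0.7)/(39 + 101×0.18) = 0.215 mA, I_C = β·I_B = 21.5 mA.
Then V_CE = 13 − 21.5×1.8 − 21.7×0.18 = -29.6 V < 0.2 V — the active assumption fails.
Re-solve with V_CE = 0.2 V. KCL at the emitter: V_E/R_E = (V_BB−0.7−V_E)/R_B + (V_CC−0.2−V_E)/R_C, giving V_E = 1.21 V.
I_C = (V_CC − 0.2 − V_E)/R_C = (12.8 − 1.21)/1.8 = 6.44 mA.
Check: I_B = (12.3 − 1.21)/39 = 0.284 mA, and β·I_B = 28.4 mA > I_C, confirming saturation.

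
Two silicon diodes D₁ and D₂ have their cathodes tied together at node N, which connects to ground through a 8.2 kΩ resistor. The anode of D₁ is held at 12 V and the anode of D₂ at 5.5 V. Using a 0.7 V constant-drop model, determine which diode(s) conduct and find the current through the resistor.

Only D₁ conducts; I_R ≈ 1.4 mA

Assume both conduct. Then node N would need to be at both 12−0.7 = 11.3 V and 5.5−0.7 = 4.8 V, which is impossible.
Assume only D₁ conducts: V_N = 12 − 0.7 = 11.3 V, so I_R = 11.3/8.2 = 1.38 mA.
Check D₂: its anode-to-cathode voltage is 5.5 − 11.3 = -5.8 V < 0.7 V, so it is off. The assumption is consistent.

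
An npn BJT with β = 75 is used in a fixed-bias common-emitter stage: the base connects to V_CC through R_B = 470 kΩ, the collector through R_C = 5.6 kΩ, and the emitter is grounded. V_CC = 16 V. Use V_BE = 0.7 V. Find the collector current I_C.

Base loop: V_CC = I_B·R_B + V_BE, so I_B = (16 − 0.7)/470 kΩ = 0.0326 mA.
In the active region I_C = β·I_B = 75 × 0.0326 = 2.44 mA.
Collector loop: V_CE = V_CC − I_C·R_C = 16 − 2.44×5.6 = 2.33 V.
Since V_CE = 2.33 V > V_CE(sat) ≈ 0.2 V, the transistor is in the active region as assumed.

I_C ≈ 2.4 mA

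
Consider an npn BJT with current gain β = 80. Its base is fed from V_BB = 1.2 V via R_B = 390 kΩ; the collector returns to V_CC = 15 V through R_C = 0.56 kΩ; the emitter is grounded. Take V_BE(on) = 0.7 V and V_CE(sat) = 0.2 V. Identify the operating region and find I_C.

active; I_C ≈ 0.1 mA

Assume active. Base-emitter loop: I_B = (V_BB − V_BE)/R_B = (1.2 − 0.7)/390 = 0.00128 mA.
I_C = β·I_B = 80×0.00128 = 0.103 mA.
V_CE = V_CC − I_C·R_C = 15 − 0.103×0.56 = 14.9 V > V_CE(sat), so the active-region assumption holds.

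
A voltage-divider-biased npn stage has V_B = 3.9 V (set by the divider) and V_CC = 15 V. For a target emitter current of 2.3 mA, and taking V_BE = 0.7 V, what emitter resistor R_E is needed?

R_E ≈ 1.4 kΩ

V_E = V_B − V_BE = 3.9 − 0.7 = 3.2 V.
R_E = V_E / I_E = 3.2 / 2.3 = 1.39 kΩ.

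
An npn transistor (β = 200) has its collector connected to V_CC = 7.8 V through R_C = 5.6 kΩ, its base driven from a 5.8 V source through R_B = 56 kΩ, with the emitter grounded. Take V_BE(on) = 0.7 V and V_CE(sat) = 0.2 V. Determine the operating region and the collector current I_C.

saturation; I_C ≈ 1.4 mA

Assume active: I_B = (5.8 − 0.7)/56 = 0.0911 mA, giving I_C = β·I_B = 18.2 mA.
But then V_CE = 7.8 − 18.2×5.6 = -94.2 V < V_CE(sat) = 0.2 V — impossible in the active region.
So the transistor is saturated. With V_CE = 0.2 V, I_C = (V_CC − 0.2)/R_C = 7.6/5.6 = 1.36 mA.
Check: β·I_B = 18.2 mA > I_C = 1.36 mA, confirming saturation.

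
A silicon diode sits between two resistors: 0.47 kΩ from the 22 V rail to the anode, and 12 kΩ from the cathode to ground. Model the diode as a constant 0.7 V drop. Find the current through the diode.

The two resistors are in series with the diode, so KVL gives 22 = I·0.47 + 0.7 + I·12.
I = (22 − 0.7) / (0.47 + 12) kΩ = 21.3 / 12.5 = 1.71 mA.

I ≈ 1.7 mA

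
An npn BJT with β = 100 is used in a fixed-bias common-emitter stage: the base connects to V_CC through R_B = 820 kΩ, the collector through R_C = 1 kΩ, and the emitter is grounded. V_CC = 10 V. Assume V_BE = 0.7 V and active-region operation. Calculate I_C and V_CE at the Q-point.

Base loop: V_CC = I_B·R_B + V_BE, so I_B = (10 − 0.7)/820 kΩ = 0.0113 mA.
In the active region I_C = β·I_B = 100 × 0.0113 = 1.13 mA.
Collector loop: V_CE = V_CC − I_C·R_C = 10 − 1.13×1 = 8.87 V.
Since V_CE = 8.87 V > V_CE(sat) ≈ 0.2 V, the transistor is in the active region as assumed.

I_C ≈ 1.1 mA, V_CE ≈ 8.9 V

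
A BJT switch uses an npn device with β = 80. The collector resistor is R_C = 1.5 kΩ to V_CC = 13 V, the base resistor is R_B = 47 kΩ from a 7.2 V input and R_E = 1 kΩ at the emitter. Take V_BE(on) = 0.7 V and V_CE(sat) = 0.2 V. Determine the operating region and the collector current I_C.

active; I_C ≈ 4.1 mA

Assume active. Base-emitter loop: I_B = (V_BB − V_BE)/(R_B + (β+1)R_E) = (7.2 − 0.7)/(47 + 81×1) = 0.0508 mA.
I_C = β·I_B = 80×0.0508 = 4.06 mA.
V_CE = V_CC − I_C·R_C − I_E·R_E = 13 − 4.06×1.5 − 4.11×1 = 2.79 V > V_CE(sat), so the active-region assumption holds.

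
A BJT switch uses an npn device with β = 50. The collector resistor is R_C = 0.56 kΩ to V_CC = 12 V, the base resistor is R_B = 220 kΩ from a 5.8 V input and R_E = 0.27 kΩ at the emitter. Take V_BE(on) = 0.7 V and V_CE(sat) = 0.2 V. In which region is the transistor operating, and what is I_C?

Assume active. Base-emitter loop: I_B = (V_BB − V_BE)/(R_B + (β+1)R_E) = (5.8 − 0.7)/(220 + 51×0.27) = 0.0218 mA.
I_C = β·I_B = 50×0.0218 = 1.09 mA.
V_CE = V_CC − I_C·R_C − I_E·R_E = 12 − 1.09×0.56 − 1.11×0.27 = 11.1 V > V_CE(sat), so the active-region assumption holds.

active; I_C ≈ 1.1 mA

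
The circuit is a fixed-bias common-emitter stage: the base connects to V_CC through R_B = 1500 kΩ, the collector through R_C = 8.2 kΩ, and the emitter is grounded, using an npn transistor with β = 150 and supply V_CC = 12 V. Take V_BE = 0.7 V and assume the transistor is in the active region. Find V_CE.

V_CE ≈ 2.7 V

Base loop: V_CC = I_B·R_B + V_BE, so I_B = (12 − 0.7)/1500 kΩ = 0.00753 mA.
In the active region I_C = β·I_B = 150 × 0.00753 = 1.13 mA.
Collector loop: V_CE = V_CC − I_C·R_C = 12 − 1.13×8.2 = 2.73 V.
Since V_CE = 2.73 V > V_CE(sat) ≈ 0.2 V, the transistor is in the active region as assumed.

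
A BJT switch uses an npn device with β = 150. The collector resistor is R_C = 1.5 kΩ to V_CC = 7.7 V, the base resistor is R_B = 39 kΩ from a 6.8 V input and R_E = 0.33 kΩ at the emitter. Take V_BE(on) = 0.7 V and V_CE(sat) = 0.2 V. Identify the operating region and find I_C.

Assume active: I_B = (6.8 − 0.7)/(39 + 151×0.33) = 0.0687 mA, I_C = β·I_B = 10.3 mA.
Then V_CE = 7.7 − 10.3×1.5 − 10.4×0.33 = -11.2 V < 0.2 V — the active assumption fails.
Re-solve with V_CE = 0.2 V. KCL at the emitter: V_E/R_E = (V_BB−0.7−V_E)/R_B + (V_CC−0.2−V_E)/R_C, giving V_E = 1.39 V.
I_C = (V_CC − 0.2 − V_E)/R_C = (7.5 − 1.39)/1.5 = 4.08 mA.
Check: I_B = (6.1 − 1.39)/39 = 0.121 mA, and β·I_B = 18.1 mA > I_C, confirming saturation.

saturation; I_C ≈ 4.1 mA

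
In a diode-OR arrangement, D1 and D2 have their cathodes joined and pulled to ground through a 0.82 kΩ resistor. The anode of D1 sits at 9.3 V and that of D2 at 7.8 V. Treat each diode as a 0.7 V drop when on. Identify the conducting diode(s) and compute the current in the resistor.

Assume both conduct. Then node N would need to be at both 9.3−0.7 = 8.6 V and 7.8−0.7 = 7.1 V, which is impossible.
Assume only D1 conducts: V_N = 9.3 − 0.7 = 8.6 V, so I_R = 8.6/0.82 = 10.5 mA.
Check D2: its anode-to-cathode voltage is 7.8 − 8.6 = -0.8 V < 0.7 V, so it is off. The assumption is consistent.

Only D1 conducts; I_R ≈ 10 mA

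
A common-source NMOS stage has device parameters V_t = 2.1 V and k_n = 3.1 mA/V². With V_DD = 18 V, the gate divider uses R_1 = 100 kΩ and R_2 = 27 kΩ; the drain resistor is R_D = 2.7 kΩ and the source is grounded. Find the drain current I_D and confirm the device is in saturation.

I_D ≈ 4.6 mA

V_G = V_DD·R_2/(R_1+R_2) = 18×27/127 = 3.83 V. With the source grounded, V_GS = V_G = 3.83 V.
Assume saturation: I_D = (k_n/2)(V_GS − V_t)² = (3.1/2)×(3.83 − 2.1)² = 1.55×1.73² = 4.62 mA.
V_DS = V_DD − I_D·R_D = 18 − 4.62×2.7 = 5.52 V.
Saturation requires V_DS ≥ V_GS − V_t = 1.73 V; 5.52 ≥ 1.73 ✓.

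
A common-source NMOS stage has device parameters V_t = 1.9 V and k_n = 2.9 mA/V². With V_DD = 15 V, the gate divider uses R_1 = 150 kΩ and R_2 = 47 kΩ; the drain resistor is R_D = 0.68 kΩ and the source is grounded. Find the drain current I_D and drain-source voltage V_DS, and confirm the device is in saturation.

V_G = V_DD·R_2/(R_1+R_2) = 15×47/197 = 3.58 V. With the source grounded, V_GS = V_G = 3.58 V.
Assume saturation: I_D = (k_n/2)(V_GS − V_t)² = (2.9/2)×(3.58 − 1.9)² = 1.45×1.68² = 4.09 mA.
V_DS = V_DD − I_D·R_D = 15 − 4.09×0.68 = 12.2 V.
Saturation requires V_DS ≥ V_GS − V_t = 1.68 V; 12.2 ≥ 1.68 ✓.

I_D ≈ 4.1 mA, V_DS ≈ 12 V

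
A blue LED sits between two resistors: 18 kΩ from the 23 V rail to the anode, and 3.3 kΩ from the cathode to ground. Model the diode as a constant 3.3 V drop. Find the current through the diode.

I ≈ 0.92 mA

The two resistors are in series with the diode, so KVL gives 23 = I·18 + 3.3 + I·3.3.
I = (23 − 3.3) / (18 + 3.3) kΩ = 19.7 / 21.3 = 0.925 mA.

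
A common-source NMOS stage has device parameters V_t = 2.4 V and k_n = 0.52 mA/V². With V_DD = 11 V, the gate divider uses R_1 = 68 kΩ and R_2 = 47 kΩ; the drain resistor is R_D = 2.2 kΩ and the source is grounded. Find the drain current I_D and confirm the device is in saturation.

I_D ≈ 1.1 mA

V_G = V_DD·R_2/(R_1+R_2) = 11×47/115 = 4.5 V. With the source grounded, V_GS = V_G = 4.5 V.
Assume saturation: I_D = (k_n/2)(V_GS − V_t)² = (0.52/2)×(4.5 − 2.4)² = 0.26×2.1² = 1.14 mA.
V_DS = V_DD − I_D·R_D = 11 − 1.14×2.2 = 8.49 V.
Saturation requires V_DS ≥ V_GS − V_t = 2.1 V; 8.49 ≥ 2.1 ✓.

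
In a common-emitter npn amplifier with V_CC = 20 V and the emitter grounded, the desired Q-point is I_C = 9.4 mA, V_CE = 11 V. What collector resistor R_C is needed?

R_C ≈ 0.96 kΩ

Collector loop: V_CC = I_C·R_C + V_CE.
R_C = (V_CC − V_CE)/I_C = (20 − 11)/9.4 = 0.957 kΩ.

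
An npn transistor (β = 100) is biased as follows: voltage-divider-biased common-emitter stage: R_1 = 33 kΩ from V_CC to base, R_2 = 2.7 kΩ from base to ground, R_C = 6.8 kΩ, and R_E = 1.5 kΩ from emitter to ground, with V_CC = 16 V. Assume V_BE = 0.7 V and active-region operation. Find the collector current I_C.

Thevenize the base divider: V_Th = V_CC·R_2/(R_1+R_2) = 16×2.7/35.7 = 1.21 V, R_Th = R_1‖R_2 = 2.5 kΩ.
Base-emitter loop: V_Th = I_B·R_Th + V_BE + (β+1)I_B·R_E, so I_B = (1.21 − 0.7) / (2.5 + 101×1.5) = 0.00331 mA.
I_C = β·I_B = 100×0.00331 = 0.331 mA, and I_E = (β+1)I_B = 0.335 mA.
V_CE = V_CC − I_C·R_C − I_E·R_E = 16 − 0.331×6.8 − 0.335×1.5 = 13.2 V.
V_CE = 13.2 V > 0.2 V confirms active-region operation.

I_C ≈ 0.33 mA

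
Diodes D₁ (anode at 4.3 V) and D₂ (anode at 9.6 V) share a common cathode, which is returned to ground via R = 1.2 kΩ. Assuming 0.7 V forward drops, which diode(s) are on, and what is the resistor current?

Assume both conduct. Then node N would need to be at both 4.3−0.7 = 3.6 V and 9.6−0.7 = 8.9 V, which is impossible.
Assume only D₂ conducts: V_N = 9.6 − 0.7 = 8.9 V, so I_R = 8.9/1.2 = 7.42 mA.
Check D₁: its anode-to-cathode voltage is 4.3 − 8.9 = -4.6 V < 0.7 V, so it is off. The assumption is consistent.

Only D₂ conducts; I_R ≈ 7.4 mA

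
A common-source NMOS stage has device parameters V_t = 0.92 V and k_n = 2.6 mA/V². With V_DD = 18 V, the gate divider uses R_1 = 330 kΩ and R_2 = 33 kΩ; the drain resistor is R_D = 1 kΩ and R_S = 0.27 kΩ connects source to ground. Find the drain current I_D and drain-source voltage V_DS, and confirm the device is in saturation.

I_D ≈ 0.46 mA, V_DS ≈ 17 V

V_G = V_DD·R_2/(R_1+R_2) = 18×33/363 = 1.64 V.
Assume saturation: I_D = (k_n/2)(V_GS − V_t)² with V_GS = V_G − I_D·R_S = 1.64 − 0.27·I_D.
Substituting gives 0.0948·I_D² − 1.5·I_D + 0.667 = 0, with roots I_D = 0.457 or 15.4 mA.
The root I_D = 15.4 mA gives V_GS = -2.52 V ≤ V_t, so take I_D = 0.457 mA.
Then V_GS = 1.51 V and V_DS = V_DD − I_D(R_D+R_S) = 18 − 0.457×1.27 = 17.4 V.
Saturation requires V_DS ≥ V_GS − V_t = 0.593 V; 17.4 ≥ 0.593 ✓.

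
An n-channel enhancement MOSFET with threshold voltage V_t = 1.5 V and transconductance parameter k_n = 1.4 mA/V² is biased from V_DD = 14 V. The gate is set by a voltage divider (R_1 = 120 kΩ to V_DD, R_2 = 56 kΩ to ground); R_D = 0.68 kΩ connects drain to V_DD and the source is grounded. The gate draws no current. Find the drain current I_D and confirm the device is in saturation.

V_G = V_DD·R_2/(R_1+R_2) = 14×56/176 = 4.45 V. With the source grounded, V_GS = V_G = 4.45 V.
Assume saturation: I_D = (k_n/2)(V_GS − V_t)² = (1.4/2)×(4.45 − 1.5)² = 0.7×2.95² = 6.11 mA.
V_DS = V_DD − I_D·R_D = 14 − 6.11×0.68 = 9.84 V.
Saturation requires V_DS ≥ V_GS − V_t = 2.95 V; 9.84 ≥ 2.95 ✓.

I_D ≈ 6.1 mA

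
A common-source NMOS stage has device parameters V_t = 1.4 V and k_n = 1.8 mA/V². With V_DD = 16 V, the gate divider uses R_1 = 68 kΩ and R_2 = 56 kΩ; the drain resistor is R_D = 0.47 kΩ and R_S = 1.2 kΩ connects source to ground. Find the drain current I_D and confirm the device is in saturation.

V_G = V_DD·R_2/(R_1+R_2) = 16×56/124 = 7.23 V.
Assume saturation: I_D = (k_n/2)(V_GS − V_t)² with V_GS = V_G − I_D·R_S = 7.23 − 1.2·I_D.
Substituting gives 1.3·I_D² − 13.6·I_D + 30.5 = 0, with roots I_D = 3.27 or 7.21 mA.
The root I_D = 7.21 mA gives V_GS = -1.43 V ≤ V_t, so take I_D = 3.27 mA.
Then V_GS = 3.31 V and V_DS = V_DD − I_D(R_D+R_S) = 16 − 3.27×1.67 = 10.5 V.
Saturation requires V_DS ≥ V_GS − V_t = 1.91 V; 10.5 ≥ 1.91 ✓.

I_D ≈ 3.3 mA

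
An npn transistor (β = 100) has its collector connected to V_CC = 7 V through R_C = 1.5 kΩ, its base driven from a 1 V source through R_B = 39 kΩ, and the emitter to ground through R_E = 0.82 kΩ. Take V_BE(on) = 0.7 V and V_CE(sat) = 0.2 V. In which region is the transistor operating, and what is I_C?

Assume active. Base-emitter loop: I_B = (V_BB − V_BE)/(R_B + (β+1)R_E) = (1 − 0.7)/(39 + 101×0.82) = 0.00246 mA.
I_C = β·I_B = 100×0.00246 = 0.246 mA.
V_CE = V_CC − I_C·R_C − I_E·R_E = 7 − 0.246×1.5 − 0.249×0.82 = 6.43 V > V_CE(sat), so the active-region assumption holds.

active; I_C ≈ 0.25 mA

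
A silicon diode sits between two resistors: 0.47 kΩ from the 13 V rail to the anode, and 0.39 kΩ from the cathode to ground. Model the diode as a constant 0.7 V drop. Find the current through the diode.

I ≈ 14 mA

The two resistors are in series with the diode, so KVL gives 13 = I·0.47 + 0.7 + I·0.39.
I = (13 − 0.7) / (0.47 + 0.39) kΩ = 12.3 / 0.86 = 14.3 mA.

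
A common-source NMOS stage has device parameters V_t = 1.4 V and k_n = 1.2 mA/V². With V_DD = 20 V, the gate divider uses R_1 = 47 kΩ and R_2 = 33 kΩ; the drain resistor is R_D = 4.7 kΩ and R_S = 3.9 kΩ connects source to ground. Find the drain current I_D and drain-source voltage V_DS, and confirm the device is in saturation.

I_D ≈ 1.4 mA, V_DS ≈ 8.2 V

V_G = V_DD·R_2/(R_1+R_2) = 20×33/80 = 8.25 V.
Assume saturation: I_D = (k_n/2)(V_GS − V_t)² with V_GS = V_G − I_D·R_S = 8.25 − 3.9·I_D.
Substituting gives 9.13·I_D² − 33.1·I_D + 28.2 = 0, with roots I_D = 1.37 or 2.25 mA.
The root I_D = 2.25 mA gives V_GS = -0.538 V ≤ V_t, so take I_D = 1.37 mA.
Then V_GS = 2.91 V and V_DS = V_DD − I_D(R_D+R_S) = 20 − 1.37×8.6 = 8.23 V.
Saturation requires V_DS ≥ V_GS − V_t = 1.51 V; 8.23 ≥ 1.51 ✓.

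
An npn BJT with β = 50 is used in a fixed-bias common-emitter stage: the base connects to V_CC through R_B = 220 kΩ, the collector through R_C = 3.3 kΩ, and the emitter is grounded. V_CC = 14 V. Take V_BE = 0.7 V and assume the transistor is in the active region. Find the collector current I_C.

Base loop: V_CC = I_B·R_B + V_BE, so I_B = (14 − 0.7)/220 kΩ = 0.0605 mA.
In the active region I_C = β·I_B = 50 × 0.0605 = 3.02 mA.
Collector loop: V_CE = V_CC − I_C·R_C = 14 − 3.02×3.3 = 4.03 V.
Since V_CE = 4.03 V > V_CE(sat) ≈ 0.2 V, the transistor is in the active region as assumed.

I_C ≈ 3 mA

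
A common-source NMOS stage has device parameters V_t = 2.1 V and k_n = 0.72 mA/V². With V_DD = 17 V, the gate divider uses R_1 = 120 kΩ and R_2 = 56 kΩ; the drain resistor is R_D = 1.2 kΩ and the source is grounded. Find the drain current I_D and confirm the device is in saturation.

V_G = V_DD·R_2/(R_1+R_2) = 17×56/176 = 5.41 V. With the source grounded, V_GS = V_G = 5.41 V.
Assume saturation: I_D = (k_n/2)(V_GS − V_t)² = (0.72/2)×(5.41 − 2.1)² = 0.36×3.31² = 3.94 mA.
V_DS = V_DD − I_D·R_D = 17 − 3.94×1.2 = 12.3 V.
Saturation requires V_DS ≥ V_GS − V_t = 3.31 V; 12.3 ≥ 3.31 ✓.

I_D ≈ 3.9 mA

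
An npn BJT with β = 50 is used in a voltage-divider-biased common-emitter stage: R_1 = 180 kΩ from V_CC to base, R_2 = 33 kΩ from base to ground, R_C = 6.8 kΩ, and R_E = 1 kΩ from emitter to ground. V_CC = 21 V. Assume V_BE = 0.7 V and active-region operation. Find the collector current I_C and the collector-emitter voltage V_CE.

I_C ≈ 1.6 mA, V_CE ≈ 8.3 V

Thevenize the base divider: V_Th = V_CC·R_2/(R_1+R_2) = 21×33/213 = 3.25 V, R_Th = R_1‖R_2 = 27.9 kΩ.
Base-emitter loop: V_Th = I_B·R_Th + V_BE + (β+1)I_B·R_E, so I_B = (3.25 − 0.7) / (27.9 + 51×1) = 0.0324 mA.
I_C = β·I_B = 50×0.0324 = 1.62 mA, and I_E = (β+1)I_B = 1.65 mA.
V_CE = V_CC − I_C·R_C − I_E·R_E = 21 − 1.62×6.8 − 1.65×1 = 8.34 V.
V_CE = 8.34 V > 0.2 V confirms active-region operation.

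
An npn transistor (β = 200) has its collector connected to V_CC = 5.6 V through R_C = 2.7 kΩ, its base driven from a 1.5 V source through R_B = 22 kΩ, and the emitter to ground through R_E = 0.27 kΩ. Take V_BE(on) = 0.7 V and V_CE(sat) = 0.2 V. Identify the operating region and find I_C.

Assume active: I_B = (1.5 − 0.7)/(22 + 201×0.27) = 0.0105 mA, I_C = β·I_B = 2.1 mA.
Then V_CE = 5.6 − 2.1×2.7 − 2.11×0.27 = -0.633 V < 0.2 V — the active assumption fails.
Re-solve with V_CE = 0.2 V. KCL at the emitter: V_E/R_E = (V_BB−0.7−V_E)/R_B + (V_CC−0.2−V_E)/R_C, giving V_E = 0.494 V.
I_C = (V_CC − 0.2 − V_E)/R_C = (5.4 − 0.494)/2.7 = 1.82 mA.
Check: I_B = (0.8 − 0.494)/22 = 0.0139 mA, and β·I_B = 2.78 mA > I_C, confirming saturation.

saturation; I_C ≈ 1.8 mA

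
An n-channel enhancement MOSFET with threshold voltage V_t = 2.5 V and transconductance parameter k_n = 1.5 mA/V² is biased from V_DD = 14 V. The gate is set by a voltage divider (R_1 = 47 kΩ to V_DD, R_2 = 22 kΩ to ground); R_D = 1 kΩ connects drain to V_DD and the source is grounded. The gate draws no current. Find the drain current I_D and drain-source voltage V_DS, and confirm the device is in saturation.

I_D ≈ 2.9 mA, V_DS ≈ 11 V

V_G = V_DD·R_2/(R_1+R_2) = 14×22/69 = 4.46 V. With the source grounded, V_GS = V_G = 4.46 V.
Assume saturation: I_D = (k_n/2)(V_GS − V_t)² = (1.5/2)×(4.46 − 2.5)² = 0.75×1.96² = 2.89 mA.
V_DS = V_DD − I_D·R_D = 14 − 2.89×1 = 11.1 V.
Saturation requires V_DS ≥ V_GS − V_t = 1.96 V; 11.1 ≥ 1.96 ✓.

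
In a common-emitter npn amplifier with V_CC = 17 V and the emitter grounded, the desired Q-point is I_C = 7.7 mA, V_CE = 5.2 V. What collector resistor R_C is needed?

Collector loop: V_CC = I_C·R_C + V_CE.
R_C = (V_CC − V_CE)/I_C = (17 − 5.2)/7.7 = 1.53 kΩ.

R_C ≈ 1.5 kΩ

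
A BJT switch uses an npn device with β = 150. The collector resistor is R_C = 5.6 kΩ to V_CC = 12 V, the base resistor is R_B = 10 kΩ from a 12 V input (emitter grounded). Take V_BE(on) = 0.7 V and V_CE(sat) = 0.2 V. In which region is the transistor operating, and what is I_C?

saturation; I_C ≈ 2.1 mA

Assume active: I_B = (12 − 0.7)/10 = 1.13 mA, giving I_C = β·I_B = 170 mA.
But then V_CE = 12 − 170×5.6 = -937 V < V_CE(sat) = 0.2 V — impossible in the active region.
So the transistor is saturated. With V_CE = 0.2 V, I_C = (V_CC − 0.2)/R_C = 11.8/5.6 = 2.11 mA.
Check: β·I_B = 170 mA > I_C = 2.11 mA, confirming saturation.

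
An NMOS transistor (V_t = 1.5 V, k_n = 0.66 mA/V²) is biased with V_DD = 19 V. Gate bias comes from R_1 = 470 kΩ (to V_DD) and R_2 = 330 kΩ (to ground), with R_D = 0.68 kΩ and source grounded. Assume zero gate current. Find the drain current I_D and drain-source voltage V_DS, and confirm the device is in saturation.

V_G = V_DD·R_2/(R_1+R_2) = 19×330/800 = 7.84 V. With the source grounded, V_GS = V_G = 7.84 V.
Assume saturation: I_D = (k_n/2)(V_GS − V_t)² = (0.66/2)×(7.84 − 1.5)² = 0.33×6.34² = 13.3 mA.
V_DS = V_DD − I_D·R_D = 19 − 13.3×0.68 = 9.99 V.
Saturation requires V_DS ≥ V_GS − V_t = 6.34 V; 9.99 ≥ 6.34 ✓.

I_D ≈ 13 mA, V_DS ≈ 10 V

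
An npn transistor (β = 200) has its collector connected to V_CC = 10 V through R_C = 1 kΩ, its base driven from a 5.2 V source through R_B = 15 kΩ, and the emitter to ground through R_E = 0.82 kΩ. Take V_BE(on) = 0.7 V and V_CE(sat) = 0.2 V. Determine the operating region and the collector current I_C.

Assume active. Base-emitter loop: I_B = (V_BB − V_BE)/(R_B + (β+1)R_E) = (5.2 − 0.7)/(15 + 201×0.82) = 0.025 mA.
I_C = β·I_B = 200×0.025 = 5.01 mA.
V_CE = V_CC − I_C·R_C − I_E·R_E = 10 − 5.01×1 − 5.03×0.82 = 0.87 V > V_CE(sat), so the active-region assumption holds.

active; I_C ≈ 5 mA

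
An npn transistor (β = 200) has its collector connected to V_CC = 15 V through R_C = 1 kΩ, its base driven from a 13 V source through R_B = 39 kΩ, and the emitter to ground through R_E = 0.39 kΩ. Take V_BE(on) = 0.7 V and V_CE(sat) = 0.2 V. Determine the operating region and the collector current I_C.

saturation; I_C ≈ 11 mA

Assume active: I_B = (13 − 0.7)/(39 + 201×0.39) = 0.105 mA, I_C = β·I_B = 21 mA.
Then V_CE = 15 − 21×1 − 21.1×0.39 = -14.2 V < 0.2 V — the active assumption fails.
Re-solve with V_CE = 0.2 V. KCL at the emitter: V_E/R_E = (V_BB−0.7−V_E)/R_B + (V_CC−0.2−V_E)/R_C, giving V_E = 4.21 V.
I_C = (V_CC − 0.2 − V_E)/R_C = (14.8 − 4.21)/1 = 10.6 mA.
Check: I_B = (12.3 − 4.21)/39 = 0.207 mA, and β·I_B = 41.5 mA > I_C, confirming saturation.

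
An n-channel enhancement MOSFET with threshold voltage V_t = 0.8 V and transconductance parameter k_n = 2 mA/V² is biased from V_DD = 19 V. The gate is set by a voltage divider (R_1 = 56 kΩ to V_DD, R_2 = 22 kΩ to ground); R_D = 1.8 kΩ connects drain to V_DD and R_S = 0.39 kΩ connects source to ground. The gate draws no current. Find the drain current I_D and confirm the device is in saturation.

V_G = V_DD·R_2/(R_1+R_2) = 19×22/78 = 5.36 V.
Assume saturation: I_D = (k_n/2)(V_GS − V_t)² with V_GS = V_G − I_D·R_S = 5.36 − 0.39·I_D.
Substituting gives 0.152·I_D² − 4.56·I_D + 20.8 = 0, with roots I_D = 5.61 or 24.3 mA.
The root I_D = 24.3 mA gives V_GS = -4.13 V ≤ V_t, so take I_D = 5.61 mA.
Then V_GS = 3.17 V and V_DS = V_DD − I_D(R_D+R_S) = 19 − 5.61×2.19 = 6.7 V.
Saturation requires V_DS ≥ V_GS − V_t = 2.37 V; 6.7 ≥ 2.37 ✓.

I_D ≈ 5.6 mA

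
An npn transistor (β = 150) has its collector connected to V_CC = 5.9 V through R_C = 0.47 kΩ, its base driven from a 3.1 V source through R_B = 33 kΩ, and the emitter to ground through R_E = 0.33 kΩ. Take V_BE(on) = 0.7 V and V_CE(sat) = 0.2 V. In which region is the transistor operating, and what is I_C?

Assume active. Base-emitter loop: I_B = (V_BB − V_BE)/(R_B + (β+1)R_E) = (3.1 − 0.7)/(33 + 151×0.33) = 0.029 mA.
I_C = β·I_B = 150×0.029 = 4.35 mA.
V_CE = V_CC − I_C·R_C − I_E·R_E = 5.9 − 4.35×0.47 − 4.38×0.33 = 2.41 V > V_CE(sat), so the active-region assumption holds.

active; I_C ≈ 4.3 mA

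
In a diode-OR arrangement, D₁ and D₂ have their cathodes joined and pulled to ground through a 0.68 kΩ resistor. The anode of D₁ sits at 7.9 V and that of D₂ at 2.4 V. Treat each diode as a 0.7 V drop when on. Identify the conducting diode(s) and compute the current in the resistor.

Assume both conduct. Then node N would need to be at both 7.9−0.7 = 7.2 V and 2.4−0.7 = 1.7 V, which is impossible.
Assume only D₁ conducts: V_N = 7.9 − 0.7 = 7.2 V, so I_R = 7.2/0.68 = 10.6 mA.
Check D₂: its anode-to-cathode voltage is 2.4 − 7.2 = -4.8 V < 0.7 V, so it is off. The assumption is consistent.

Only D₁ conducts; I_R ≈ 11 mA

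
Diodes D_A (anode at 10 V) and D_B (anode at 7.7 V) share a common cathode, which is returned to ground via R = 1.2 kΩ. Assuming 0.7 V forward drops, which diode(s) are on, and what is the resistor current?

Only D_A conducts; I_R ≈ 7.8 mA

Assume both conduct. Then node N would need to be at both 10−0.7 = 9.3 V and 7.7−0.7 = 7 V, which is impossible.
Assume only D_A conducts: V_N = 10 − 0.7 = 9.3 V, so I_R = 9.3/1.2 = 7.75 mA.
Check D_B: its anode-to-cathode voltage is 7.7 − 9.3 = -1.6 V < 0.7 V, so it is off. The assumption is consistent.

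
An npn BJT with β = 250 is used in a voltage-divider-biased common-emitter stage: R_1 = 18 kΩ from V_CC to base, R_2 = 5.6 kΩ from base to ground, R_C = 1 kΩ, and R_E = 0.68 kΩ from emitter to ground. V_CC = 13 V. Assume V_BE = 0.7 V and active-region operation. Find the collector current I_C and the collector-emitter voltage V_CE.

Thevenize the base divider: V_Th = V_CC·R_2/(R_1+R_2) = 13×5.6/23.6 = 3.08 V, R_Th = R_1‖R_2 = 4.27 kΩ.
Base-emitter loop: V_Th = I_B·R_Th + V_BE + (β+1)I_B·R_E, so I_B = (3.08 − 0.7) / (4.27 + 251×0.68) = 0.0136 mA.
I_C = β·I_B = 250×0.0136 = 3.41 mA, and I_E = (β+1)I_B = 3.42 mA.
V_CE = V_CC − I_C·R_C − I_E·R_E = 13 − 3.41×1 − 3.42×0.68 = 7.27 V.
V_CE = 7.27 V > 0.2 V confirms active-region operation.

I_C ≈ 3.4 mA, V_CE ≈ 7.3 V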